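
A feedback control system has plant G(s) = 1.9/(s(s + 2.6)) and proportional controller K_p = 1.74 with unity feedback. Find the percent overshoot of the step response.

4.02%

Closed-loop characteristic equation: s² + 2.6s + 3.306 = 0, so ω_n = 1.818 rad/s and ζ = 2.6/(2·1.818) = 0.715.
%OS = 100·exp(−πζ/√(1−ζ²)) = 100·exp(−π·0.715/√0.4888) = 4.02%.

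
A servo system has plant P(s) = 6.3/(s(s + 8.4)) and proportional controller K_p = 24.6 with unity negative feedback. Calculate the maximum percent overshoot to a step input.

From 1 + K_pP(s) = 0: s² + 8.4s + 155 = 0 ⇒ ω_n = 12.45, ζ = 0.3374.
%OS = 100·exp(−πζ/√(1−ζ²)) = 100·exp(−π·0.3374/√0.8862) = 32.4%.

32.4%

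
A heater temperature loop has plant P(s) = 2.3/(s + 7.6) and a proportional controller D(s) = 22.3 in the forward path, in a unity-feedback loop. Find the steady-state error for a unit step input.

The loop is type 0. Static position error constant K_pos = D(0)·P(0) = 22.3·0.3026 = 6.749.
Steady-state error to a unit step: e_ss = 1/(1+K_pos) = 1/7.749 = 0.129.

0.129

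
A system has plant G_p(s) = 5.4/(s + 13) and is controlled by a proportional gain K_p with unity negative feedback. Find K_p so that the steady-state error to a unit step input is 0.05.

For a type-0 loop with proportional control, e_ss = 1/(1 + K_p·G_p(0)).
G_p(0) = 0.4154. Require 1/(1 + K_p·0.4154) = 0.05, so 1 + 0.4154·K_p = 20.
K_p = (20 − 1)/0.4154 = 45.7.

K_p = 45.7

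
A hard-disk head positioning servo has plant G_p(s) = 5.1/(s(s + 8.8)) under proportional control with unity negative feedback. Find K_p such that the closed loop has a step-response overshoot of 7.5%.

K_p = 9.38

From %OS = 100·exp(−πζ/√(1−ζ²)) = 7.5%, ζ = −ln(0.075)/√(π²+ln²(0.075)) = 0.6362.
Characteristic equation s² + 8.8s + 5.1K_p = 0 gives ζ = 8.8/(2√(5.1K_p)).
Setting ζ = 0.6362: √(5.1K_p) = 8.8/(2·0.6362) = 6.917, so K_p = 47.84/5.1 = 9.38.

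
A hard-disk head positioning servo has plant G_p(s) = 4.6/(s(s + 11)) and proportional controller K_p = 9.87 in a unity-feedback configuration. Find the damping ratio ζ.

ζ = 0.816

With unity feedback the closed-loop characteristic equation is s² + 11s + 9.87·4.6 = s² + 11s + 45.4 = 0.
So ω_n² = 45.4 ⇒ ω_n = 6.738 rad/s, and ζ = 11/(2ω_n) = 0.816.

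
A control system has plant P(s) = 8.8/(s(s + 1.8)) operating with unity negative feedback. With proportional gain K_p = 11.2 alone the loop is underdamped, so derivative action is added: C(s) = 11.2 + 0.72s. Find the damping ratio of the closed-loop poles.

ζ = 0.41

Forward path: (11.2 + 0.72s)·8.8/(s(s+1.8)). The closed-loop characteristic equation is s² + (1.8 + 8.8·0.72)s + 8.8·11.2 = 0.
That is s² + 8.136s + 98.56 = 0, so ω_n = 9.928 rad/s and ζ = 8.136/(2·9.928) = 0.4098.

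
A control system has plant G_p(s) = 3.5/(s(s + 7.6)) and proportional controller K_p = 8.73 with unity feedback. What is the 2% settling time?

The closed-loop denominator s² + 7.6s + 30.55 gives ω_n = √30.55 = 5.528 and ζ = 7.6/(2ω_n) = 0.6875.
2% settling time T_s ≈ 4/(ζω_n) = 4/3.8 = 1.05 s.

T_s ≈ 1.05 s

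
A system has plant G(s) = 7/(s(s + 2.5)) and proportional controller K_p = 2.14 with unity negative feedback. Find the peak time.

From 1 + K_pG(s) = 0: s² + 2.5s + 14.98 = 0 ⇒ ω_n = 3.87, ζ = 0.323.
Damped frequency ω_d = ω_n√(1−ζ²) = 3.663 rad/s, so peak time T_p = π/ω_d = 0.858 s.

T_p = 0.858 s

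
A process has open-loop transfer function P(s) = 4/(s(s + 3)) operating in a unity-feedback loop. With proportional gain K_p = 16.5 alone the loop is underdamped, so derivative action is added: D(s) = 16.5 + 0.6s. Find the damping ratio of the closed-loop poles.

Forward path: (16.5 + 0.6s)·4/(s(s+3)). The closed-loop characteristic equation is s² + (3 + 4·0.6)s + 4·16.5 = 0.
That is s² + 5.4s + 66 = 0, so ω_n = 8.124 rad/s and ζ = 5.4/(2·8.124) = 0.3323.

ζ = 0.332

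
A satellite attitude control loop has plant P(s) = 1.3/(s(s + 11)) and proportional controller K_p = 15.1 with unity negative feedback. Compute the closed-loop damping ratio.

With unity feedback the closed-loop characteristic equation is s² + 11s + 15.1·1.3 = s² + 11s + 19.63 = 0.
So ω_n² = 19.63 ⇒ ω_n = 4.431 rad/s, and ζ = 11/(2ω_n) = 1.24.

ζ = 1.24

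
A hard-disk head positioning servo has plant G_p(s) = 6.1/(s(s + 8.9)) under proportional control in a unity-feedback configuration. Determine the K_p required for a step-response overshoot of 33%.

K_p = 29.3

From %OS = 100·exp(−πζ/√(1−ζ²)) = 33%, ζ = −ln(0.33)/√(π²+ln²(0.33)) = 0.3328.
Characteristic equation s² + 8.9s + 6.1K_p = 0 gives ζ = 8.9/(2√(6.1K_p)).
Setting ζ = 0.3328: √(6.1K_p) = 8.9/(2·0.3328) = 13.37, so K_p = 178.8/6.1 = 29.3.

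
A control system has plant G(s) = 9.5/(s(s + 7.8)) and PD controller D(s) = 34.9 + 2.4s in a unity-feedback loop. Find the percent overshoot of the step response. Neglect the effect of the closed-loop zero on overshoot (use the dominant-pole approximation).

0.768%

Forward path: (34.9 + 2.4s)·9.5/(s(s+7.8)). The closed-loop characteristic equation is s² + (7.8 + 9.5·2.4)s + 9.5·34.9 = 0.
That is s² + 30.6s + 331.6 = 0, so ω_n = 18.21 rad/s and ζ = 30.6/(2·18.21) = 0.8403.
%OS = 100·exp(−πζ/√(1−ζ²)) = 0.768%.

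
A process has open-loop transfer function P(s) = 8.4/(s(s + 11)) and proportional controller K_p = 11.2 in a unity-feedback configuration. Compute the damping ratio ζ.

With unity feedback the closed-loop characteristic equation is s² + 11s + 11.2·8.4 = s² + 11s + 94.08 = 0.
So ω_n² = 94.08 ⇒ ω_n = 9.699 rad/s, and ζ = 11/(2ω_n) = 0.567.

ζ = 0.567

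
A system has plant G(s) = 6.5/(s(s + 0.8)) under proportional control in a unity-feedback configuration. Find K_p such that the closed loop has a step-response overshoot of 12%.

From %OS = 100·exp(−πζ/√(1−ζ²)) = 12%, ζ = −ln(0.12)/√(π²+ln²(0.12)) = 0.5594.
Characteristic equation s² + 0.8s + 6.5K_p = 0 gives ζ = 0.8/(2√(6.5K_p)).
Setting ζ = 0.5594: √(6.5K_p) = 0.8/(2·0.5594) = 0.715, so K_p = 0.5113/6.5 = 0.0787.

K_p = 0.0787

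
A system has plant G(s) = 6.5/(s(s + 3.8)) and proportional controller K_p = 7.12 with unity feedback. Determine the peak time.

T_p = 0.481 s

Closed-loop characteristic equation: s² + 3.8s + 46.28 = 0, so ω_n = 6.803 rad/s and ζ = 3.8/(2·6.803) = 0.2793.
Damped frequency ω_d = ω_n√(1−ζ²) = 6.532 rad/s, so peak time T_p = π/ω_d = 0.481 s.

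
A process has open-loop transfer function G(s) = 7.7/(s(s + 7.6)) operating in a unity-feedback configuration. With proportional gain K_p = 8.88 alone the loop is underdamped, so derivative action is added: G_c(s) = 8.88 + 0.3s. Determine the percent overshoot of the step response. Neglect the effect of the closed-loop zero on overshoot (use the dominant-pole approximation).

9.52%

Forward path: (8.88 + 0.3s)·7.7/(s(s+7.6)). The closed-loop characteristic equation is s² + (7.6 + 7.7·0.3)s + 7.7·8.88 = 0.
That is s² + 9.91s + 68.38 = 0, so ω_n = 8.269 rad/s and ζ = 9.91/(2·8.269) = 0.5992.
%OS = 100·exp(−πζ/√(1−ζ²)) = 9.52%.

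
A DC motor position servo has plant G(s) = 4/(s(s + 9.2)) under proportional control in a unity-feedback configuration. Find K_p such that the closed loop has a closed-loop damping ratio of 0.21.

Closed-loop characteristic equation: s² + 9.2s + K_p·4 = 0.
So ω_n = √(4K_p) and 2ζω_n = 9.2, giving ζ = 9.2/(2√(4K_p)).
Setting ζ = 0.21: √(4K_p) = 9.2/(2·0.21) = 21.9, so K_p = 479.8/4 = 120.

K_p = 120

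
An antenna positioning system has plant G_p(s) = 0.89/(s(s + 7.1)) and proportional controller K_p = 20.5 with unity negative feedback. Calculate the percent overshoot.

0.914%

From 1 + K_pG_p(s) = 0: s² + 7.1s + 18.25 = 0 ⇒ ω_n = 4.271, ζ = 0.8311.
%OS = 100·exp(−πζ/√(1−ζ²)) = 100·exp(−π·0.8311/√0.3093) = 0.914%.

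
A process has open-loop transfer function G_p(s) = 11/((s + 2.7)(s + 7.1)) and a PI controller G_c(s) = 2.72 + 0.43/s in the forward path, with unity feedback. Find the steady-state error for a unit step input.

0

The open loop G_c(s)G_p(s) has a pole at the origin (type 1), so the static position error constant is infinite and e_ss = 1/(1+∞) = 0.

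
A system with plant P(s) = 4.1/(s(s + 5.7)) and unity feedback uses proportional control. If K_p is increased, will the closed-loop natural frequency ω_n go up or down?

increase

ω_n = √(4.1·K_p), which grows with K_p.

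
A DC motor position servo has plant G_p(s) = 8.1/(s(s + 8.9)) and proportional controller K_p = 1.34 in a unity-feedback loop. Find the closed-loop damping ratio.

The closed-loop denominator is s(s+8.9) + 1.34·8.1 = s² + 8.9s + 10.85.
So ω_n² = 10.85 ⇒ ω_n = 3.295 rad/s, and ζ = 8.9/(2ω_n) = 1.35.

ζ = 1.35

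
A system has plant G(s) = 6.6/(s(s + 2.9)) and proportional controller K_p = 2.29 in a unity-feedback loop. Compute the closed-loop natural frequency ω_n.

The closed-loop denominator is s(s+2.9) + 2.29·6.6 = s² + 2.9s + 15.11.
Matching s² + 2ζω_n s + ω_n²: ω_n = √15.11 = 3.888 rad/s and 2ζω_n = 2.9, so ζ = 2.9/(2·3.888) = 0.373.

ω_n = 3.89 rad/s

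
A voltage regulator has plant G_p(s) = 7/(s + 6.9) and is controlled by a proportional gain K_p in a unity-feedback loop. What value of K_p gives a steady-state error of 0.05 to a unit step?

For a type-0 loop with proportional control, e_ss = 1/(1 + K_p·G_p(0)).
G_p(0) = 1.014. Require 1/(1 + K_p·1.014) = 0.05, so 1 + 1.014·K_p = 20.
K_p = (20 − 1)/1.014 = 18.7.

K_p = 18.7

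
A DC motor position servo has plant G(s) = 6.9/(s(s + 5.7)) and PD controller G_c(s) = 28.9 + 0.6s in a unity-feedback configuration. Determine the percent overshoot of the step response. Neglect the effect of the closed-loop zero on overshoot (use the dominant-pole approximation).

Forward path: (28.9 + 0.6s)·6.9/(s(s+5.7)). The closed-loop characteristic equation is s² + (5.7 + 6.9·0.6)s + 6.9·28.9 = 0.
That is s² + 9.84s + 199.4 = 0, so ω_n = 14.12 rad/s and ζ = 9.84/(2·14.12) = 0.3484.
%OS = 100·exp(−πζ/√(1−ζ²)) = 31.1%.

31.1%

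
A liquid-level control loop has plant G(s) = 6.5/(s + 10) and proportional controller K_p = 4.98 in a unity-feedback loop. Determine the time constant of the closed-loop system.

Closed-loop transfer function: T(s) = K_p·G(s)/(1 + K_p·G(s)) = 32.37/(s + 10 + 32.37) = 32.37/(s + 42.37).
Time constant τ = 1/42.37 = 0.0236 s.

τ = 0.0236 s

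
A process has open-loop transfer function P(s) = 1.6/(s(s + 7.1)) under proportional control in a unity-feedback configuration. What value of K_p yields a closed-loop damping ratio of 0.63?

K_p = 19.8

Closed-loop characteristic equation: s² + 7.1s + K_p·1.6 = 0.
So ω_n = √(1.6K_p) and 2ζω_n = 7.1, giving ζ = 7.1/(2√(1.6K_p)).
Setting ζ = 0.63: √(1.6K_p) = 7.1/(2·0.63) = 5.635, so K_p = 31.75/1.6 = 19.8.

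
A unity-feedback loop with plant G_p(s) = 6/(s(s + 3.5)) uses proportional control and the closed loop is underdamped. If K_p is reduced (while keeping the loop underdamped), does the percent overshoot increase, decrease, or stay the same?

decrease

ζ = 3.5/(2√(6K_p)) rises as K_p falls; higher damping means less overshoot.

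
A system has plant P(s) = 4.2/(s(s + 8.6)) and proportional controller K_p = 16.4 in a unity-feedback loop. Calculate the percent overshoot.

14.9%

Closed-loop characteristic equation: s² + 8.6s + 68.88 = 0, so ω_n = 8.299 rad/s and ζ = 8.6/(2·8.299) = 0.5181.
%OS = 100·exp(−πζ/√(1−ζ²)) = 100·exp(−π·0.5181/√0.7316) = 14.9%.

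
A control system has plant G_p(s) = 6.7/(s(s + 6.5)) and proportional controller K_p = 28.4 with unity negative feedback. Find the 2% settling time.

T_s ≈ 1.23 s

Closed-loop characteristic equation: s² + 6.5s + 190.3 = 0, so ω_n = 13.79 rad/s and ζ = 6.5/(2·13.79) = 0.2356.
2% settling time T_s ≈ 4/(ζω_n) = 4/3.25 = 1.23 s.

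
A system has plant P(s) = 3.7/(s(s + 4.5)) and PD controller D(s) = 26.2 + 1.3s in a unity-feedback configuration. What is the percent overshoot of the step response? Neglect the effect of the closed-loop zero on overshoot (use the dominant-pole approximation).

Forward path: (26.2 + 1.3s)·3.7/(s(s+4.5)). The closed-loop characteristic equation is s² + (4.5 + 3.7·1.3)s + 3.7·26.2 = 0.
That is s² + 9.31s + 96.94 = 0, so ω_n = 9.846 rad/s and ζ = 9.31/(2·9.846) = 0.4728.
%OS = 100·exp(−πζ/√(1−ζ²)) = 18.5%.

18.5%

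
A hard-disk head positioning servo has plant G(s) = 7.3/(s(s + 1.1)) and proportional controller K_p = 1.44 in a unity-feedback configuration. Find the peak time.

From 1 + K_pG(s) = 0: s² + 1.1s + 10.51 = 0 ⇒ ω_n = 3.242, ζ = 0.1696.
Damped frequency ω_d = ω_n√(1−ζ²) = 3.195 rad/s, so peak time T_p = π/ω_d = 0.983 s.

T_p = 0.983 s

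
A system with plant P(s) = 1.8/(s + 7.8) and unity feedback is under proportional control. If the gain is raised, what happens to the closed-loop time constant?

Closed-loop pole is at s = −(7.8+K_p·1.8); larger K_p moves it further left, so τ = 1/(7.8+K_p·1.8) decreases.

decrease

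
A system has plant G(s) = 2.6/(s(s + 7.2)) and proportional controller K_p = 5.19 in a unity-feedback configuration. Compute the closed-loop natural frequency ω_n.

The closed-loop denominator is s(s+7.2) + 5.19·2.6 = s² + 7.2s + 13.49.
So ω_n² = 13.49 ⇒ ω_n = 3.673 rad/s, and ζ = 7.2/(2ω_n) = 0.98.

ω_n = 3.67 rad/s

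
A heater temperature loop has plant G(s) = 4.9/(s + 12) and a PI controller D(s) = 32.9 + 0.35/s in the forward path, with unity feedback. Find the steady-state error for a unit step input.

The open loop D(s)G(s) has a pole at the origin (type 1), so the static position error constant is infinite and e_ss = 1/(1+∞) = 0.

0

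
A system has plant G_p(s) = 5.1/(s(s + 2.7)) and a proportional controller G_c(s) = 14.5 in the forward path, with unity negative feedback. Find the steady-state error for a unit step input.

The open loop G_c(s)G_p(s) has a pole at the origin (type 1), so the static position error constant is infinite and e_ss = 1/(1+∞) = 0.

0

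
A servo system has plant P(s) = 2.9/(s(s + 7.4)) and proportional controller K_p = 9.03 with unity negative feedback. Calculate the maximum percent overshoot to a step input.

The closed-loop denominator s² + 7.4s + 26.19 gives ω_n = √26.19 = 5.117 and ζ = 7.4/(2ω_n) = 0.723.
%OS = 100·exp(−πζ/√(1−ζ²)) = 100·exp(−π·0.723/√0.4772) = 3.73%.

3.73%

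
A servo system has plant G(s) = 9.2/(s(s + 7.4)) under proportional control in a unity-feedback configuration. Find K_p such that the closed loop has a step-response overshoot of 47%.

From %OS = 100·exp(−πζ/√(1−ζ²)) = 47%, ζ = −ln(0.47)/√(π²+ln²(0.47)) = 0.2337.
Characteristic equation s² + 7.4s + 9.2K_p = 0 gives ζ = 7.4/(2√(9.2K_p)).
Setting ζ = 0.2337: √(9.2K_p) = 7.4/(2·0.2337) = 15.83, so K_p = 250.7/9.2 = 27.3.

K_p = 27.3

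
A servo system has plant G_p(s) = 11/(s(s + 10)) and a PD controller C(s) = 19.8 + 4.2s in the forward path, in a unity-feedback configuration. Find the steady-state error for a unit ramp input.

0.0459

The loop has one pole at the origin (type 1). Velocity error constant K_v = lim_{s→0} s·C(s)G_p(s) = 19.8·11/10 = 21.78.
Steady-state error to a unit ramp: e_ss = 1/K_v = 0.0459.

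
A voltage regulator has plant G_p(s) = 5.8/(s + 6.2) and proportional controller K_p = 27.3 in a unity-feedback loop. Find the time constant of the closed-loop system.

Closed-loop transfer function: T(s) = K_p·G_p(s)/(1 + K_p·G_p(s)) = 158.3/(s + 6.2 + 158.3) = 158.3/(s + 164.5).
Time constant τ = 1/164.5 = 0.00608 s.

τ = 0.00608 s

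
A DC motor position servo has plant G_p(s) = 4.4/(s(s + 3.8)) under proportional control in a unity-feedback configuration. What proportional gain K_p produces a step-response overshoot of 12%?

K_p = 2.62

From %OS = 100·exp(−πζ/√(1−ζ²)) = 12%, ζ = −ln(0.12)/√(π²+ln²(0.12)) = 0.5594.
Characteristic equation s² + 3.8s + 4.4K_p = 0 gives ζ = 3.8/(2√(4.4K_p)).
Setting ζ = 0.5594: √(4.4K_p) = 3.8/(2·0.5594) = 3.396, so K_p = 11.54/4.4 = 2.62.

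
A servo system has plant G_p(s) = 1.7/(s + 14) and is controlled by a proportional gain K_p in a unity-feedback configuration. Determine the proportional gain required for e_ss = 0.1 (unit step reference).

K_p = 74.1

Steady-state error for a unit step on this type-0 loop is 1/(1 + K_p·G_p(0)).
G_p(0) = 0.1214. Require 1/(1 + K_p·0.1214) = 0.1, so 1 + 0.1214·K_p = 10.
K_p = (10 − 1)/0.1214 = 74.1.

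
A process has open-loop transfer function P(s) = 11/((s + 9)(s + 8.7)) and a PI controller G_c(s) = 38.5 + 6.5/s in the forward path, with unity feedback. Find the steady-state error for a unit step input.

The open loop G_c(s)P(s) has a pole at the origin (type 1), so the static position error constant is infinite and e_ss = 1/(1+∞) = 0.

0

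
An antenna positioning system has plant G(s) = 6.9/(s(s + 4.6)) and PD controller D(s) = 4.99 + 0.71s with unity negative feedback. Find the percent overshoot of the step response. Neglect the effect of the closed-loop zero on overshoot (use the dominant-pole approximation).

1.32%

Forward path: (4.99 + 0.71s)·6.9/(s(s+4.6)). The closed-loop characteristic equation is s² + (4.6 + 6.9·0.71)s + 6.9·4.99 = 0.
That is s² + 9.499s + 34.43 = 0, so ω_n = 5.868 rad/s and ζ = 9.499/(2·5.868) = 0.8094.
%OS = 100·exp(−πζ/√(1−ζ²)) = 1.32%.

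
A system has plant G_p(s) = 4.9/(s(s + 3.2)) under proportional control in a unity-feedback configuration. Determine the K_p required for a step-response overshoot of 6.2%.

From %OS = 100·exp(−πζ/√(1−ζ²)) = 6.2%, ζ = −ln(0.062)/√(π²+ln²(0.062)) = 0.6628.
Characteristic equation s² + 3.2s + 4.9K_p = 0 gives ζ = 3.2/(2√(4.9K_p)).
Setting ζ = 0.6628: √(4.9K_p) = 3.2/(2·0.6628) = 2.414, so K_p = 5.828/4.9 = 1.19.

K_p = 1.19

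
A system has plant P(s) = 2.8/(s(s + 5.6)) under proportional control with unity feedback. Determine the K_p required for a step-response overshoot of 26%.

K_p = 18

From %OS = 100·exp(−πζ/√(1−ζ²)) = 26%, ζ = −ln(0.26)/√(π²+ln²(0.26)) = 0.3941.
Characteristic equation s² + 5.6s + 2.8K_p = 0 gives ζ = 5.6/(2√(2.8K_p)).
Setting ζ = 0.3941: √(2.8K_p) = 5.6/(2·0.3941) = 7.105, so K_p = 50.48/2.8 = 18.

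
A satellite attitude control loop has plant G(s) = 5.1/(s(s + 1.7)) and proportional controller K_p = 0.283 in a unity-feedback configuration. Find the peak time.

T_p = 3.7 s

Closed-loop characteristic equation: s² + 1.7s + 1.443 = 0, so ω_n = 1.201 rad/s and ζ = 1.7/(2·1.201) = 0.7075.
Damped frequency ω_d = ω_n√(1−ζ²) = 0.849 rad/s, so peak time T_p = π/ω_d = 3.7 s.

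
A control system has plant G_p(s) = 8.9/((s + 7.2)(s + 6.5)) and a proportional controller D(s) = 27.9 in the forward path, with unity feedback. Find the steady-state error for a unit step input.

0.159

The loop is type 0. Static position error constant K_pos = D(0)·G_p(0) = 27.9·0.1902 = 5.306.
Steady-state error to a unit step: e_ss = 1/(1+K_pos) = 1/6.306 = 0.159.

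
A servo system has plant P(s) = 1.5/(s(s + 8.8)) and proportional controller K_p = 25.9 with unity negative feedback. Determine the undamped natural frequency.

1 + K_p·P(s) = 0 gives s² + 8.8s + 38.85 = 0.
Matching s² + 2ζω_n s + ω_n²: ω_n = √38.85 = 6.233 rad/s and 2ζω_n = 8.8, so ζ = 8.8/(2·6.233) = 0.706.

ω_n = 6.23 rad/s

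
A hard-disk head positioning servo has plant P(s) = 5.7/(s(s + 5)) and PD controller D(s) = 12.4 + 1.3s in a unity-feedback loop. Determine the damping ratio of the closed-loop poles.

ζ = 0.738

Forward path: (12.4 + 1.3s)·5.7/(s(s+5)). The closed-loop characteristic equation is s² + (5 + 5.7·1.3)s + 5.7·12.4 = 0.
That is s² + 12.41s + 70.68 = 0, so ω_n = 8.407 rad/s and ζ = 12.41/(2·8.407) = 0.7381.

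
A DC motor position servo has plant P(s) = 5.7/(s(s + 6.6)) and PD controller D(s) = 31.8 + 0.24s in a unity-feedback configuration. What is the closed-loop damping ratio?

Forward path: (31.8 + 0.24s)·5.7/(s(s+6.6)). The closed-loop characteristic equation is s² + (6.6 + 5.7·0.24)s + 5.7·31.8 = 0.
That is s² + 7.968s + 181.3 = 0, so ω_n = 13.46 rad/s and ζ = 7.968/(2·13.46) = 0.2959.

ζ = 0.296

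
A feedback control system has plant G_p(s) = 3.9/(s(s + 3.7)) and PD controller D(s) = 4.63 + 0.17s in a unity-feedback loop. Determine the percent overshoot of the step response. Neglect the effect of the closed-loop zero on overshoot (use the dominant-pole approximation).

15.3%

Forward path: (4.63 + 0.17s)·3.9/(s(s+3.7)). The closed-loop characteristic equation is s² + (3.7 + 3.9·0.17)s + 3.9·4.63 = 0.
That is s² + 4.363s + 18.06 = 0, so ω_n = 4.249 rad/s and ζ = 4.363/(2·4.249) = 0.5134.
%OS = 100·exp(−πζ/√(1−ζ²)) = 15.3%.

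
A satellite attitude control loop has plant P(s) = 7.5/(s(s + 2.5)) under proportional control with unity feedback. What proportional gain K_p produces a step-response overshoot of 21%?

K_p = 1.05

From %OS = 100·exp(−πζ/√(1−ζ²)) = 21%, ζ = −ln(0.21)/√(π²+ln²(0.21)) = 0.4449.
Characteristic equation s² + 2.5s + 7.5K_p = 0 gives ζ = 2.5/(2√(7.5K_p)).
Setting ζ = 0.4449: √(7.5K_p) = 2.5/(2·0.4449) = 2.81, so K_p = 7.894/7.5 = 1.05.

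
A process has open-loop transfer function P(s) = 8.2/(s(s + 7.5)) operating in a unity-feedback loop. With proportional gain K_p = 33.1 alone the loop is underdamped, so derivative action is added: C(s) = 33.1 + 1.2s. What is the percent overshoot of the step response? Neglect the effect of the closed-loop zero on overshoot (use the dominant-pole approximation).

Forward path: (33.1 + 1.2s)·8.2/(s(s+7.5)). The closed-loop characteristic equation is s² + (7.5 + 8.2·1.2)s + 8.2·33.1 = 0.
That is s² + 17.34s + 271.4 = 0, so ω_n = 16.47 rad/s and ζ = 17.34/(2·16.47) = 0.5263.
%OS = 100·exp(−πζ/√(1−ζ²)) = 14.3%.

14.3%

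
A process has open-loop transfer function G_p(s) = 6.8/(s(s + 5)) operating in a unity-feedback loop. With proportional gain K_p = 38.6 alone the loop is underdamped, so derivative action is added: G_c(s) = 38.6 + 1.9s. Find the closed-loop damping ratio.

ζ = 0.553

Forward path: (38.6 + 1.9s)·6.8/(s(s+5)). The closed-loop characteristic equation is s² + (5 + 6.8·1.9)s + 6.8·38.6 = 0.
That is s² + 17.92s + 262.5 = 0, so ω_n = 16.2 rad/s and ζ = 17.92/(2·16.2) = 0.553.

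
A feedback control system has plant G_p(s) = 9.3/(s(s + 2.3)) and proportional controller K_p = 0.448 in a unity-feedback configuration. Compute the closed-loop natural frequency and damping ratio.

ω_n = 2.04 rad/s, ζ = 0.563

The closed-loop denominator is s(s+2.3) + 0.448·9.3 = s² + 2.3s + 4.166.
Matching s² + 2ζω_n s + ω_n²: ω_n = √4.166 = 2.041 rad/s and 2ζω_n = 2.3, so ζ = 2.3/(2·2.041) = 0.563.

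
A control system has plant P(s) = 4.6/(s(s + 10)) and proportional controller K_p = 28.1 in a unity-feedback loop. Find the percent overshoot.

The closed-loop denominator s² + 10s + 129.3 gives ω_n = √129.3 = 11.37 and ζ = 10/(2ω_n) = 0.4398.
%OS = 100·exp(−πζ/√(1−ζ²)) = 100·exp(−π·0.4398/√0.8066) = 21.5%.

21.5%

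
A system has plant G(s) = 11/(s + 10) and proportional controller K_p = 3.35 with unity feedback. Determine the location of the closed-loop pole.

s = -46.85

Closed-loop transfer function: T(s) = K_p·G(s)/(1 + K_p·G(s)) = 36.85/(s + 10 + 36.85) = 36.85/(s + 46.85).
The closed-loop pole is at s = −46.85.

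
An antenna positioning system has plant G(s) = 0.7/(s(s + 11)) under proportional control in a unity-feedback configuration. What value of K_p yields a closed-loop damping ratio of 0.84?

Closed-loop characteristic equation: s² + 11s + K_p·0.7 = 0.
So ω_n = √(0.7K_p) and 2ζω_n = 11, giving ζ = 11/(2√(0.7K_p)).
Setting ζ = 0.84: √(0.7K_p) = 11/(2·0.84) = 6.548, so K_p = 42.87/0.7 = 61.2.

K_p = 61.2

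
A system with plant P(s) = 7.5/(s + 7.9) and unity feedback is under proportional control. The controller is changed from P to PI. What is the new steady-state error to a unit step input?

Adding integral action puts a pole at s = 0 in the forward path, raising the system type to 1; a type-1 loop has zero steady-state error to a step.

0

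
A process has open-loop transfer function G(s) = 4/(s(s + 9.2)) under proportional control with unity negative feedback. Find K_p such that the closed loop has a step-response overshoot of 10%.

From %OS = 100·exp(−πζ/√(1−ζ²)) = 10%, ζ = −ln(0.1)/√(π²+ln²(0.1)) = 0.5912.
Characteristic equation s² + 9.2s + 4K_p = 0 gives ζ = 9.2/(2√(4K_p)).
Setting ζ = 0.5912: √(4K_p) = 9.2/(2·0.5912) = 7.781, so K_p = 60.55/4 = 15.1.

K_p = 15.1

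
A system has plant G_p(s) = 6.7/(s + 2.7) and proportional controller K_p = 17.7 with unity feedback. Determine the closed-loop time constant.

τ = 0.00824 s

Closed-loop transfer function: T(s) = K_p·G_p(s)/(1 + K_p·G_p(s)) = 118.6/(s + 2.7 + 118.6) = 118.6/(s + 121.3).
Time constant τ = 1/121.3 = 0.00824 s.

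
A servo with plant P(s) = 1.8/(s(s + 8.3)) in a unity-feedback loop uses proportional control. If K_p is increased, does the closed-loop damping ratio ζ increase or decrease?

ζ = 8.3/(2√(1.8K_p)); increasing K_p raises the denominator, so ζ falls.

decrease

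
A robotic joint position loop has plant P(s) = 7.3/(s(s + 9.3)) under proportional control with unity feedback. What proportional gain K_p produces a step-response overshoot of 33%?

K_p = 26.7

From %OS = 100·exp(−πζ/√(1−ζ²)) = 33%, ζ = −ln(0.33)/√(π²+ln²(0.33)) = 0.3328.
Characteristic equation s² + 9.3s + 7.3K_p = 0 gives ζ = 9.3/(2√(7.3K_p)).
Setting ζ = 0.3328: √(7.3K_p) = 9.3/(2·0.3328) = 13.97, so K_p = 195.2/7.3 = 26.7.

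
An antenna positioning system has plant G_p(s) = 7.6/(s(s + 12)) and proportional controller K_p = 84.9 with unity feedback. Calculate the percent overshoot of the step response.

46.6%

The closed-loop denominator s² + 12s + 645.2 gives ω_n = √645.2 = 25.4 and ζ = 12/(2ω_n) = 0.2362.
%OS = 100·exp(−πζ/√(1−ζ²)) = 100·exp(−π·0.2362/√0.9442) = 46.6%.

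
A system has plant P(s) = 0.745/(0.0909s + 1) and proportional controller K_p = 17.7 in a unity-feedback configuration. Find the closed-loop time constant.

τ = 0.00641 s

Closed loop: T(s) = K_p·P/(1+K_p·P) = 13.19/(0.0909s + 1 + 13.19), with pole at s = −(1 + 13.19)/0.0909 = −156.1.
Closed-loop time constant τ = 1/156.1 = 0.00641 s.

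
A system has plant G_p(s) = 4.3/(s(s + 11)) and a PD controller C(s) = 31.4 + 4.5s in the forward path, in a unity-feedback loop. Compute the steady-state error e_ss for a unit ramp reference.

The loop has one pole at the origin (type 1). Velocity error constant K_v = lim_{s→0} s·C(s)G_p(s) = 31.4·4.3/11 = 12.27.
Steady-state error to a unit ramp: e_ss = 1/K_v = 0.0815.

0.0815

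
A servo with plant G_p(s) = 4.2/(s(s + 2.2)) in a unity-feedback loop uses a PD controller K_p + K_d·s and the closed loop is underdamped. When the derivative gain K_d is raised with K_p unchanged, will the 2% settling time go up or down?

Characteristic equation s² + (2.2 + 4.2K_d)s + 4.2K_p = 0: raising K_d increases ζω_n = (2.2+4.2K_d)/2 while the loop stays underdamped, so T_s ≈ 4/(ζω_n) decreases.

decrease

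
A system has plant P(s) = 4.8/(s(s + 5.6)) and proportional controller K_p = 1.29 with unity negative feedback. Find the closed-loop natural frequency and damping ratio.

With unity feedback the closed-loop characteristic equation is s² + 5.6s + 1.29·4.8 = s² + 5.6s + 6.192 = 0.
Matching s² + 2ζω_n s + ω_n²: ω_n = √6.192 = 2.488 rad/s and 2ζω_n = 5.6, so ζ = 5.6/(2·2.488) = 1.13.

ω_n = 2.49 rad/s, ζ = 1.13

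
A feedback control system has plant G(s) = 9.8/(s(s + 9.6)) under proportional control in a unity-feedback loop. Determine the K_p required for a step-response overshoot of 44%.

K_p = 36.8

From %OS = 100·exp(−πζ/√(1−ζ²)) = 44%, ζ = −ln(0.44)/√(π²+ln²(0.44)) = 0.2528.
Characteristic equation s² + 9.6s + 9.8K_p = 0 gives ζ = 9.6/(2√(9.8K_p)).
Setting ζ = 0.2528: √(9.8K_p) = 9.6/(2·0.2528) = 18.98, so K_p = 360.4/9.8 = 36.8.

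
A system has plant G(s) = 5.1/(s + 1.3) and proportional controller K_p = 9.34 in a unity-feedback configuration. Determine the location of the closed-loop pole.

Closed-loop transfer function: T(s) = K_p·G(s)/(1 + K_p·G(s)) = 47.63/(s + 1.3 + 47.63) = 47.63/(s + 48.93).
The closed-loop pole is at s = −48.93.

s = -48.93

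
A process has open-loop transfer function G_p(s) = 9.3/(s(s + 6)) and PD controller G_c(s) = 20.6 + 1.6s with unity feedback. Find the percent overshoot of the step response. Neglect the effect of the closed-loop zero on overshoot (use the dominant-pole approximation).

Forward path: (20.6 + 1.6s)·9.3/(s(s+6)). The closed-loop characteristic equation is s² + (6 + 9.3·1.6)s + 9.3·20.6 = 0.
That is s² + 20.88s + 191.6 = 0, so ω_n = 13.84 rad/s and ζ = 20.88/(2·13.84) = 0.7543.
%OS = 100·exp(−πζ/√(1−ζ²)) = 2.71%.

2.71%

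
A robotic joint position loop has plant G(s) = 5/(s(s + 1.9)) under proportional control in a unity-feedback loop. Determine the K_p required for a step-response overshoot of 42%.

K_p = 2.55

From %OS = 100·exp(−πζ/√(1−ζ²)) = 42%, ζ = −ln(0.42)/√(π²+ln²(0.42)) = 0.2662.
Characteristic equation s² + 1.9s + 5K_p = 0 gives ζ = 1.9/(2√(5K_p)).
Setting ζ = 0.2662: √(5K_p) = 1.9/(2·0.2662) = 3.569, so K_p = 12.74/5 = 2.55.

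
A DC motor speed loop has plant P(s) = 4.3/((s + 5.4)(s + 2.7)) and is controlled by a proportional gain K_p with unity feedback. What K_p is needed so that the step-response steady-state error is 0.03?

K_p = 110

For a type-0 loop with proportional control, e_ss = 1/(1 + K_p·P(0)).
P(0) = 0.2949. Require 1/(1 + K_p·0.2949) = 0.03, so 1 + 0.2949·K_p = 33.33.
K_p = (33.33 − 1)/0.2949 = 110.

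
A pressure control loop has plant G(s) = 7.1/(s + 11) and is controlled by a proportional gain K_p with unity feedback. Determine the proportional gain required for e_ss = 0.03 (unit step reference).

For a type-0 loop with proportional control, e_ss = 1/(1 + K_p·G(0)).
G(0) = 0.6455. Require 1/(1 + K_p·0.6455) = 0.03, so 1 + 0.6455·K_p = 33.33.
K_p = (33.33 − 1)/0.6455 = 50.1.

K_p = 50.1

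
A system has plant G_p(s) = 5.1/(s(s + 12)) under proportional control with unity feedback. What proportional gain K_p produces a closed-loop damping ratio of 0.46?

Closed-loop characteristic equation: s² + 12s + K_p·5.1 = 0.
So ω_n = √(5.1K_p) and 2ζω_n = 12, giving ζ = 12/(2√(5.1K_p)).
Setting ζ = 0.46: √(5.1K_p) = 12/(2·0.46) = 13.04, so K_p = 170.1/5.1 = 33.4.

K_p = 33.4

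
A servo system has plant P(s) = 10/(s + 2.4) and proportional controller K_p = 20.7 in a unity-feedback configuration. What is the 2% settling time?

T_s ≈ 0.0191 s

Closed-loop transfer function: T(s) = K_p·P(s)/(1 + K_p·P(s)) = 207/(s + 2.4 + 207) = 207/(s + 209.4).
Time constant τ = 1/209.4 = 0.004776 s, so the 2% settling time is about 4τ = 0.0191 s.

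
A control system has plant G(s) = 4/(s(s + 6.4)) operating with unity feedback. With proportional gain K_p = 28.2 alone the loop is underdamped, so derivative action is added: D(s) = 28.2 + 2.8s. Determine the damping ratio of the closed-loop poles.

ζ = 0.829

Forward path: (28.2 + 2.8s)·4/(s(s+6.4)). The closed-loop characteristic equation is s² + (6.4 + 4·2.8)s + 4·28.2 = 0.
That is s² + 17.6s + 112.8 = 0, so ω_n = 10.62 rad/s and ζ = 17.6/(2·10.62) = 0.8286.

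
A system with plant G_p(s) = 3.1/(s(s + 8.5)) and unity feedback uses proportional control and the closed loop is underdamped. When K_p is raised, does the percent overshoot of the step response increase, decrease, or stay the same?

ζ = 8.5/(2√(3.1K_p)) decreases as K_p grows; lower damping means more overshoot.

increase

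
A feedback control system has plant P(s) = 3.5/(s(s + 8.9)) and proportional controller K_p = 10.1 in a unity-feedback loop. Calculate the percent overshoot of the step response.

Closed-loop characteristic equation: s² + 8.9s + 35.35 = 0, so ω_n = 5.946 rad/s and ζ = 8.9/(2·5.946) = 0.7485.
%OS = 100·exp(−πζ/√(1−ζ²)) = 100·exp(−π·0.7485/√0.4398) = 2.89%.

2.89%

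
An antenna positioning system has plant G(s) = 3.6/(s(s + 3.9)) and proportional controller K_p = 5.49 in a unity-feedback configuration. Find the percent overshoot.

The closed-loop denominator s² + 3.9s + 19.76 gives ω_n = √19.76 = 4.446 and ζ = 3.9/(2ω_n) = 0.4386.
%OS = 100·exp(−πζ/√(1−ζ²)) = 100·exp(−π·0.4386/√0.8076) = 21.6%.

21.6%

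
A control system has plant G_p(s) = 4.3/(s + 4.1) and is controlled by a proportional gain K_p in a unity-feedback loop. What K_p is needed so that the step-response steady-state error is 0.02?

The loop is type 0, so e_ss(step) = 1/(1 + K_pos) with K_pos = K_p·G_p(0).
G_p(0) = 1.049. Require 1/(1 + K_p·1.049) = 0.02, so 1 + 1.049·K_p = 50.
K_p = (50 − 1)/1.049 = 46.7.

K_p = 46.7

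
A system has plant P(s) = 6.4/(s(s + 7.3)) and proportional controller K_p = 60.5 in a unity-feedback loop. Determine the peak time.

From 1 + K_pP(s) = 0: s² + 7.3s + 387.2 = 0 ⇒ ω_n = 19.68, ζ = 0.1855.
Damped frequency ω_d = ω_n√(1−ζ²) = 19.34 rad/s, so peak time T_p = π/ω_d = 0.162 s.

T_p = 0.162 s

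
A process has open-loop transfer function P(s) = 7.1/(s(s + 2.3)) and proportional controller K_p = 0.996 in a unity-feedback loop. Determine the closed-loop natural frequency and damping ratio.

ω_n = 2.66 rad/s, ζ = 0.432

1 + K_p·P(s) = 0 gives s² + 2.3s + 7.072 = 0.
Matching s² + 2ζω_n s + ω_n²: ω_n = √7.072 = 2.659 rad/s and 2ζω_n = 2.3, so ζ = 2.3/(2·2.659) = 0.432.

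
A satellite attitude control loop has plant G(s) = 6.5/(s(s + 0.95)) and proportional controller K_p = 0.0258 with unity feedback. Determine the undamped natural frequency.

ω_n = 0.41 rad/s

The closed-loop denominator is s(s+0.95) + 0.0258·6.5 = s² + 0.95s + 0.1677.
Matching s² + 2ζω_n s + ω_n²: ω_n = √0.1677 = 0.4095 rad/s and 2ζω_n = 0.95, so ζ = 0.95/(2·0.4095) = 1.16.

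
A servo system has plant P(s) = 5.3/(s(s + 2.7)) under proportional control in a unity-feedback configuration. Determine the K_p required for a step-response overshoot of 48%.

K_p = 6.64

From %OS = 100·exp(−πζ/√(1−ζ²)) = 48%, ζ = −ln(0.48)/√(π²+ln²(0.48)) = 0.2275.
Characteristic equation s² + 2.7s + 5.3K_p = 0 gives ζ = 2.7/(2√(5.3K_p)).
Setting ζ = 0.2275: √(5.3K_p) = 2.7/(2·0.2275) = 5.934, so K_p = 35.21/5.3 = 6.64.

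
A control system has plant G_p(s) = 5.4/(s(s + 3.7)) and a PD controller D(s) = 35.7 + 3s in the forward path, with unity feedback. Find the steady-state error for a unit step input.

The open loop D(s)G_p(s) has a pole at the origin (type 1), so the static position error constant is infinite and e_ss = 1/(1+∞) = 0.

0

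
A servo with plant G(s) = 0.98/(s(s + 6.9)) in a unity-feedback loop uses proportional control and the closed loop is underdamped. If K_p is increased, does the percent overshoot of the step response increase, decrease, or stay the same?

Characteristic equation s² + 6.9s + K_p·0.98 = 0: raising K_p raises ω_n while 2ζω_n = 6.9 is fixed, so ζ falls and overshoot grows.

increase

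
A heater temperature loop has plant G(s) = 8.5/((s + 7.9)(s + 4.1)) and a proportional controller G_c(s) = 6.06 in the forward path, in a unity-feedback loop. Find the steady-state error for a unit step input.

0.386

The loop is type 0. Static position error constant K_pos = G_c(0)·G(0) = 6.06·0.2624 = 1.59.
Steady-state error to a unit step: e_ss = 1/(1+K_pos) = 1/2.59 = 0.386.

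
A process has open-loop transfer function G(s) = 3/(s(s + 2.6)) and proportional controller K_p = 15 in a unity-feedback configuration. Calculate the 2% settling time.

T_s ≈ 3.08 s

From 1 + K_pG(s) = 0: s² + 2.6s + 45 = 0 ⇒ ω_n = 6.708, ζ = 0.1938.
2% settling time T_s ≈ 4/(ζω_n) = 4/1.3 = 3.08 s.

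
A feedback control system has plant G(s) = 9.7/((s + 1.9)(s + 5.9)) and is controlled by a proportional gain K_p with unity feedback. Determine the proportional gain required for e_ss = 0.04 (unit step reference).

For a type-0 loop with proportional control, e_ss = 1/(1 + K_p·G(0)).
G(0) = 0.8653. Require 1/(1 + K_p·0.8653) = 0.04, so 1 + 0.8653·K_p = 25.
K_p = (25 − 1)/0.8653 = 27.7.

K_p = 27.7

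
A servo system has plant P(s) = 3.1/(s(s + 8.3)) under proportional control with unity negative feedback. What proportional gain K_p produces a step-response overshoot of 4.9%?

K_p = 11.6

From %OS = 100·exp(−πζ/√(1−ζ²)) = 4.9%, ζ = −ln(0.049)/√(π²+ln²(0.049)) = 0.6925.
Characteristic equation s² + 8.3s + 3.1K_p = 0 gives ζ = 8.3/(2√(3.1K_p)).
Setting ζ = 0.6925: √(3.1K_p) = 8.3/(2·0.6925) = 5.992, so K_p = 35.91/3.1 = 11.6.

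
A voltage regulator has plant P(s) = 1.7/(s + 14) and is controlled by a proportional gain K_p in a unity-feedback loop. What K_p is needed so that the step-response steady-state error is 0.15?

Steady-state error for a unit step on this type-0 loop is 1/(1 + K_p·P(0)).
P(0) = 0.1214. Require 1/(1 + K_p·0.1214) = 0.15, so 1 + 0.1214·K_p = 6.667.
K_p = (6.667 − 1)/0.1214 = 46.7.

K_p = 46.7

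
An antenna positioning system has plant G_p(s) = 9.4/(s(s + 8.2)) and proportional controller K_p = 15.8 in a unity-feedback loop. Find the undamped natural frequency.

ω_n = 12.2 rad/s

With unity feedback the closed-loop characteristic equation is s² + 8.2s + 15.8·9.4 = s² + 8.2s + 148.5 = 0.
Matching s² + 2ζω_n s + ω_n²: ω_n = √148.5 = 12.19 rad/s and 2ζω_n = 8.2, so ζ = 8.2/(2·12.19) = 0.336.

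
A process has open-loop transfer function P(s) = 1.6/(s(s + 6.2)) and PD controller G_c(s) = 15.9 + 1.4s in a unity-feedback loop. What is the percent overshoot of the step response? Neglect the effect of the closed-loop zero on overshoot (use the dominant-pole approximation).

0.824%

Forward path: (15.9 + 1.4s)·1.6/(s(s+6.2)). The closed-loop characteristic equation is s² + (6.2 + 1.6·1.4)s + 1.6·15.9 = 0.
That is s² + 8.44s + 25.44 = 0, so ω_n = 5.044 rad/s and ζ = 8.44/(2·5.044) = 0.8367.
%OS = 100·exp(−πζ/√(1−ζ²)) = 0.824%.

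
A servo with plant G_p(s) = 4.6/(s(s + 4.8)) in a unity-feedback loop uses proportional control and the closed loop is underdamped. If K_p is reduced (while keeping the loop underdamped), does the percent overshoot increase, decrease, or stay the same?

ζ = 4.8/(2√(4.6K_p)) rises as K_p falls; higher damping means less overshoot.

decrease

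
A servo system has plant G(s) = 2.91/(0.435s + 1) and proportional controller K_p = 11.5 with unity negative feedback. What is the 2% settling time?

T_s ≈ 0.0505 s

Closed loop: T(s) = K_p·G/(1+K_p·G) = 33.47/(0.435s + 1 + 33.47), with pole at s = −(1 + 33.47)/0.435 = −79.23.
τ = 1/79.23 = 0.01262 s, so 2% settling time ≈ 4τ = 0.0505 s.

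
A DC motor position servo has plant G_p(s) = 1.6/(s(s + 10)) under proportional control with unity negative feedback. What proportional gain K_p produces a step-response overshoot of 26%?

K_p = 101

From %OS = 100·exp(−πζ/√(1−ζ²)) = 26%, ζ = −ln(0.26)/√(π²+ln²(0.26)) = 0.3941.
Characteristic equation s² + 10s + 1.6K_p = 0 gives ζ = 10/(2√(1.6K_p)).
Setting ζ = 0.3941: √(1.6K_p) = 10/(2·0.3941) = 12.69, so K_p = 161/1.6 = 101.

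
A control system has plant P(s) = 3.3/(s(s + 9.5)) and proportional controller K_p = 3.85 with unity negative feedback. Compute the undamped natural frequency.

ω_n = 3.56 rad/s

With unity feedback the closed-loop characteristic equation is s² + 9.5s + 3.85·3.3 = s² + 9.5s + 12.71 = 0.
So ω_n² = 12.71 ⇒ ω_n = 3.564 rad/s, and ζ = 9.5/(2ω_n) = 1.33.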